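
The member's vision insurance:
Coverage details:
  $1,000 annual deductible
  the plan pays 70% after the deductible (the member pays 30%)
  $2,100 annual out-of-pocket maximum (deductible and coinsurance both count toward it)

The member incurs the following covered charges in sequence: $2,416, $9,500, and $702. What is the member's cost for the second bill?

$675.20

#1 ($2,416): $1,000 finishes the deductible; $1,416 goes to coinsurance; member's 30% is $424.80. Cost to member: $1,424.80. OOP to date $1,424.80.
#2 ($9,500): deductible already satisfied, so member's share is 30% × $9,500 = $2,850. Adding that to $1,424.80 gives $4,274.80, past the $2,100 cap; member pays only $2,100 − $1,424.80 = $675.20.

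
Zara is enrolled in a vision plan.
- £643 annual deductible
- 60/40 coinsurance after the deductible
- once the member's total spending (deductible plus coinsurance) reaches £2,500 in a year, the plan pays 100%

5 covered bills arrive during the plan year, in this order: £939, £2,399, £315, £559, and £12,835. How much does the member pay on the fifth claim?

£429.40

#1 (£939): £643 finishes the deductible; £296 goes to coinsurance; member's 40% is £118.40. Member pays £761.40; OOP now £761.40.
#2 (£2,399): deductible already satisfied, so member's share is 40% × £2,399 = £959.60. Member pays £959.60; OOP now £1,721.
#3 (£315): deductible met; 40% of £315 = £126. Member pays £126; OOP now £1,847.
#4 (£559): deductible already satisfied, so member's share is 40% × £559 = £223.60. Cost to member: £223.60. OOP to date £2,070.60.
#5 (£12,835): 40% coinsurance on £12,835 = £5,134. OOP would hit £7,204.60 > £2,500, so the cap limits the member to £2,500 − £2,070.60 = £429.40.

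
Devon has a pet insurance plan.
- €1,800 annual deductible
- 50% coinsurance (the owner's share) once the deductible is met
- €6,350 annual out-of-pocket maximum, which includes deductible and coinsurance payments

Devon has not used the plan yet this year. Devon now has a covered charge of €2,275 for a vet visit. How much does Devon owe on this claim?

Deductible not yet touched, so the first €1,800 of the bill goes to the deductible.
After the €1,800 deductible portion, €2,275 − €1,800 = €475 is subject to coinsurance.
Coinsurance: €475 × 50% = €237.50.
That puts the owner's cost at €1,800 + €237.50 = €2,037.50 before any cap.
Total out-of-pocket so far would be €0 + €2,037.50 = €2,037.50, below the €6,350 cap — no reduction.

€2,037.50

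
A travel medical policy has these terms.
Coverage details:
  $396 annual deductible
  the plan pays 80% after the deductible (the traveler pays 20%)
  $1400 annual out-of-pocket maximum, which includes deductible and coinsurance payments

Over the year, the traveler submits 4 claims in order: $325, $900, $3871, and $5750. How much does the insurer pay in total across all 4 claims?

$9446

Bill 1, $325: fully absorbed by the deductible. Traveler owes $325 (running OOP $325). Insurer: $325 − $325 = $0.
Bill 2, $900: $71 finishes the deductible; $829 goes to coinsurance; coinsurance $829 × 20% = $165.80. Cost to traveler: $236.80. OOP to date $561.80. Plan pays $900 − $236.80 = $663.20.
Bill 3, $3871: deductible already satisfied, so traveler's share is 20% × $3871 = $774.20. Traveler owes $774.20 (running OOP $1336). Insurer: $3871 − $774.20 = $3096.80.
Bill 4, $5750: deductible met; 20% of $5750 = $1150. That would push OOP to $2486, over the $1400 cap, so traveler pays $1400 − $1336 = $64. Insurer: $5750 − $64 = $5686.
Insurer total = bills − traveler's total = $10846 − $1400 = $9446.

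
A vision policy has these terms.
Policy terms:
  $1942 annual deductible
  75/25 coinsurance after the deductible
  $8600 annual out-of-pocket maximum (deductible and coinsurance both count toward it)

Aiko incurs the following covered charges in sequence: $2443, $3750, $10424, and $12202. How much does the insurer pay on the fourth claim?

#1 ($2443): $1942 finishes the deductible; $501 goes to coinsurance; 25% of $501 = $125.25. Member owes $2067.25 (running OOP $2067.25). Insurer: $2443 − $2067.25 = $375.75.
#2 ($3750): deductible met; 25% of $3750 = $937.50. Member owes $937.50 (running OOP $3004.75). Plan pays $3750 − $937.50 = $2812.50.
#3 ($10424): 25% coinsurance on $10424 = $2606. Cost to member: $2606. OOP to date $5610.75. Plan pays $10424 − $2606 = $7818.
#4 ($12202): deductible met; 25% of $12202 = $3050.50. Adding that to $5610.75 gives $8661.25, past the $8600 cap; member pays only $8600 − $5610.75 = $2989.25. Plan pays $12202 − $2989.25 = $9212.75.

$9212.75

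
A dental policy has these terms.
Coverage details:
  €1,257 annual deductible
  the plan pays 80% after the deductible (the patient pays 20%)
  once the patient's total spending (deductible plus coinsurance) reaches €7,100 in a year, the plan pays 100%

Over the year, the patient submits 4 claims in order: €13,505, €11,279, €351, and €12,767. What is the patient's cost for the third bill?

€70.20

Bill 1, €13,505: €1,257 finishes the deductible; €12,248 goes to coinsurance; coinsurance €12,248 × 20% = €2,449.60. Patient owes €3,706.60 (running OOP €3,706.60).
Bill 2, €11,279: 20% coinsurance on €11,279 = €2,255.80. Cost to patient: €2,255.80. OOP to date €5,962.40.
Bill 3, €351: deductible met; 20% of €351 = €70.20. Cost to patient: €70.20. OOP to date €6,032.60.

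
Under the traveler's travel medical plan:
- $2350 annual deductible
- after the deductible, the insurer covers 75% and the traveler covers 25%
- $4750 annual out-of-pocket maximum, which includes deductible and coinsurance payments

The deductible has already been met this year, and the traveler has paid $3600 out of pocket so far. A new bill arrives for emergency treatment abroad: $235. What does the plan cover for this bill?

$176.25

The deductible is already satisfied, so the full bill goes to coinsurance.
Coinsurance: $235 × 25% = $58.75.
Cumulative spending $3600 + $58.75 = $3658.75 stays under the $4750 maximum.
The insurer covers the remainder: $235 − $58.75 = $176.25.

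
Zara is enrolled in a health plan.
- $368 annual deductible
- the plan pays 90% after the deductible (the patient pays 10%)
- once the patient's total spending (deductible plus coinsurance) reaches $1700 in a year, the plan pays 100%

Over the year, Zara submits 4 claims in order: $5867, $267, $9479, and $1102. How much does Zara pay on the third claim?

Claim 1 — $5867: $368 to deductible, leaving $5499; 10% of $5499 = $549.90. Patient pays $917.90; OOP now $917.90.
Claim 2 — $267: deductible met; 10% of $267 = $26.70. Patient pays $26.70; OOP now $944.60.
Claim 3 — $9479: 10% coinsurance on $9479 = $947.90. OOP would hit $1892.50 > $1700, so the cap limits the patient to $1700 − $944.60 = $755.40.

$755.40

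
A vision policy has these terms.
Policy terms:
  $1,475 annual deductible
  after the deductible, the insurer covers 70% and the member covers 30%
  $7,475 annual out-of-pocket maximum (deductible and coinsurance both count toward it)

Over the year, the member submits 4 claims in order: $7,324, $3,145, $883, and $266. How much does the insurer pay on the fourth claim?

$186.20

Claim 1 — $7,324: $1,475 to deductible, leaving $5,849; 30% of $5,849 = $1,754.70. Member pays $3,229.70; OOP now $3,229.70. Insurer: $7,324 − $3,229.70 = $4,094.30.
Claim 2 — $3,145: deductible already satisfied, so member's share is 30% × $3,145 = $943.50. Member owes $943.50 (running OOP $4,173.20). Insurer: $3,145 − $943.50 = $2,201.50.
Claim 3 — $883: deductible already satisfied, so member's share is 30% × $883 = $264.90. Member pays $264.90; OOP now $4,438.10. Insurer: $883 − $264.90 = $618.10.
Claim 4 — $266: deductible met; 30% of $266 = $79.80. Member pays $79.80; OOP now $4,517.90. Insurer: $266 − $79.80 = $186.20.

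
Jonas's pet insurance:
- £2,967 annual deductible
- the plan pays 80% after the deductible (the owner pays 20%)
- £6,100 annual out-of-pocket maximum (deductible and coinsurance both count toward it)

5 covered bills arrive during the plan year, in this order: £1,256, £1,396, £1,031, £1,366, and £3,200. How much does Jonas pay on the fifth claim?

£640

Claim 1 (£1,256): all of it applies to the deductible. Owner pays £1,256; OOP now £1,256.
Claim 2 (£1,396): all of it applies to the deductible. Cost to owner: £1,396. OOP to date £2,652.
Claim 3 (£1,031): deductible takes £315, £716 remains; coinsurance £716 × 20% = £143.20. Owner owes £458.20 (running OOP £3,110.20).
Claim 4 (£1,366): deductible met; 20% of £1,366 = £273.20. Owner pays £273.20; OOP now £3,383.40.
Claim 5 (£3,200): 20% coinsurance on £3,200 = £640. Owner owes £640 (running OOP £4,023.40).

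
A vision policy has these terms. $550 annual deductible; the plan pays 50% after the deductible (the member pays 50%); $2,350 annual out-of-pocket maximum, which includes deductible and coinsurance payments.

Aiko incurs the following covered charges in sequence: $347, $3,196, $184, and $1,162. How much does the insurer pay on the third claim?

$92

Claim 1 ($347): fully absorbed by the deductible. Cost to member: $347. OOP to date $347. Insurer: $347 − $347 = $0.
Claim 2 ($3,196): $203 finishes the deductible; $2,993 goes to coinsurance; 50% of $2,993 = $1,496.50. Member pays $1,699.50; OOP now $2,046.50. Plan pays $3,196 − $1,699.50 = $1,496.50.
Claim 3 ($184): 50% coinsurance on $184 = $92. Member owes $92 (running OOP $2,138.50). Plan pays $184 − $92 = $92.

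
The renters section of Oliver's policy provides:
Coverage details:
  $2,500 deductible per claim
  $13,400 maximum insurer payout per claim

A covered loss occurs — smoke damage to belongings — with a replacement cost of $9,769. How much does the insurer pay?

Subtract the deductible: $9,769 − $2,500 = $7,269.
$7,269 ≤ $13,400, so the limit doesn't bind; insurer pays $7,269.

$7,269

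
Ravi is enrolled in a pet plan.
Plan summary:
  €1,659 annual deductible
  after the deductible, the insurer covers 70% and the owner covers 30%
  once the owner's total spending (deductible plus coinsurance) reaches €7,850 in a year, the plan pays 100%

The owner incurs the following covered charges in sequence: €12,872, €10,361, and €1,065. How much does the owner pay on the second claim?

Claim 1 — €12,872: €1,659 finishes the deductible; €11,213 goes to coinsurance; 30% of €11,213 = €3,363.90. Cost to owner: €5,022.90. OOP to date €5,022.90.
Claim 2 — €10,361: 30% coinsurance on €10,361 = €3,108.30. Adding that to €5,022.90 gives €8,131.20, past the €7,850 cap; owner pays only €7,850 − €5,022.90 = €2,827.10.

€2,827.10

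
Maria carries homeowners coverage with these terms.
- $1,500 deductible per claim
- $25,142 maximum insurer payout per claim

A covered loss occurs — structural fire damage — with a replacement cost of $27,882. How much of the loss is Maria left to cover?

$2,740

Less the $1,500 deductible: $27,882 − $1,500 = $26,382.
$26,382 exceeds the $25,142 limit, so the insurer pays the limit: $25,142.
Out of pocket: $27,882 − $25,142 = $2,740.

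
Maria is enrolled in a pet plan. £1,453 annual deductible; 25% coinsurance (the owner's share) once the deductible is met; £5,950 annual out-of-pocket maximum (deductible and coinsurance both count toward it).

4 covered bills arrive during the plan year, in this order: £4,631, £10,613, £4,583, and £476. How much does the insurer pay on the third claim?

£3,533.75

Bill 1, £4,631: £1,453 to deductible, leaving £3,178; coinsurance £3,178 × 25% = £794.50. Owner owes £2,247.50 (running OOP £2,247.50). Insurer: £4,631 − £2,247.50 = £2,383.50.
Bill 2, £10,613: deductible already satisfied, so owner's share is 25% × £10,613 = £2,653.25. Owner pays £2,653.25; OOP now £4,900.75. Insurer: £10,613 − £2,653.25 = £7,959.75.
Bill 3, £4,583: deductible already satisfied, so owner's share is 25% × £4,583 = £1,145.75. Adding that to £4,900.75 gives £6,046.50, past the £5,950 cap; owner pays only £5,950 − £4,900.75 = £1,049.25. Insurer: £4,583 − £1,049.25 = £3,533.75.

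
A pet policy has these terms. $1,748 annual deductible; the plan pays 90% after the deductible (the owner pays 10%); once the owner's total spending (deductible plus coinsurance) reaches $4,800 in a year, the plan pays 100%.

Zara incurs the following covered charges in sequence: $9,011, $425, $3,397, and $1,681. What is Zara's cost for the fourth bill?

$168.10

Claim 1 ($9,011): $1,748 finishes the deductible; $7,263 goes to coinsurance; owner's 10% is $726.30. Owner owes $2,474.30 (running OOP $2,474.30).
Claim 2 ($425): deductible already satisfied, so owner's share is 10% × $425 = $42.50. Owner pays $42.50; OOP now $2,516.80.
Claim 3 ($3,397): 10% coinsurance on $3,397 = $339.70. Owner pays $339.70; OOP now $2,856.50.
Claim 4 ($1,681): deductible met; 10% of $1,681 = $168.10. Owner pays $168.10; OOP now $3,024.60.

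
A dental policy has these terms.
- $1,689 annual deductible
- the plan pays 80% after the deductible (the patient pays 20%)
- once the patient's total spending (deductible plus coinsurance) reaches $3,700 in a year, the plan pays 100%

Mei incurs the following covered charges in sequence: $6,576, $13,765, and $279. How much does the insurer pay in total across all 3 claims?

$16,920

Claim 1 — $6,576: $1,689 to deductible, leaving $4,887; patient's 20% is $977.40. Patient owes $2,666.40 (running OOP $2,666.40). Plan pays $6,576 − $2,666.40 = $3,909.60.
Claim 2 — $13,765: deductible already satisfied, so patient's share is 20% × $13,765 = $2,753. Adding that to $2,666.40 gives $5,419.40, past the $3,700 cap; patient pays only $3,700 − $2,666.40 = $1,033.60. Plan pays $13,765 − $1,033.60 = $12,731.40.
Claim 3 — $279: deductible already satisfied, so patient's share is 20% × $279 = $55.80. OOP would hit $3,755.80 > $3,700, so the cap limits the patient to $3,700 − $3,700 = $0. Plan pays $279 − $0 = $279.
Insurer total = bills − patient's total = $20,620 − $3,700 = $16,920.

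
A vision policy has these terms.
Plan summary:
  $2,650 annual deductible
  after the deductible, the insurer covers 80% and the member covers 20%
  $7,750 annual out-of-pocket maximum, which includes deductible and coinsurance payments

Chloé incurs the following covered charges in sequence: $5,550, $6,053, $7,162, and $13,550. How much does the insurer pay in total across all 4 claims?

Bill 1, $5,550: deductible takes $2,650, $2,900 remains; 20% of $2,900 = $580. Member pays $3,230; OOP now $3,230. Insurer: $5,550 − $3,230 = $2,320.
Bill 2, $6,053: 20% coinsurance on $6,053 = $1,210.60. Member pays $1,210.60; OOP now $4,440.60. Insurer: $6,053 − $1,210.60 = $4,842.40.
Bill 3, $7,162: deductible already satisfied, so member's share is 20% × $7,162 = $1,432.40. Cost to member: $1,432.40. OOP to date $5,873. Insurer: $7,162 − $1,432.40 = $5,729.60.
Bill 4, $13,550: 20% coinsurance on $13,550 = $2,710. OOP would hit $8,583 > $7,750, so the cap limits the member to $7,750 − $5,873 = $1,877. Plan pays $13,550 − $1,877 = $11,673.
Insurer total = bills − member's total = $32,315 − $7,750 = $24,565.

$24,565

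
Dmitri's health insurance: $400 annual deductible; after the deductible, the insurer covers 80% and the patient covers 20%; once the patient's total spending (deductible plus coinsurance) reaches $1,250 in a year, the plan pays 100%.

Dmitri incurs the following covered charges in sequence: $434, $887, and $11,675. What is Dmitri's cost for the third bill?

$665.80

Bill 1, $434: $400 finishes the deductible; $34 goes to coinsurance; coinsurance $34 × 20% = $6.80. Patient owes $406.80 (running OOP $406.80).
Bill 2, $887: 20% coinsurance on $887 = $177.40. Patient owes $177.40 (running OOP $584.20).
Bill 3, $11,675: deductible met; 20% of $11,675 = $2,335. OOP would hit $2,919.20 > $1,250, so the cap limits the patient to $1,250 − $584.20 = $665.80.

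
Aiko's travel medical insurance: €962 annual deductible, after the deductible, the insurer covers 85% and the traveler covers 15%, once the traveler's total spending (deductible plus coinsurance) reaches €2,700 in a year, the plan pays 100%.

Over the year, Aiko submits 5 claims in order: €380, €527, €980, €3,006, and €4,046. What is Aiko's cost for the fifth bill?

€606.90

Claim 1 (€380): fully absorbed by the deductible. Traveler owes €380 (running OOP €380).
Claim 2 (€527): fully absorbed by the deductible. Cost to traveler: €527. OOP to date €907.
Claim 3 (€980): €55 finishes the deductible; €925 goes to coinsurance; coinsurance €925 × 15% = €138.75. Traveler owes €193.75 (running OOP €1,100.75).
Claim 4 (€3,006): 15% coinsurance on €3,006 = €450.90. Cost to traveler: €450.90. OOP to date €1,551.65.
Claim 5 (€4,046): deductible met; 15% of €4,046 = €606.90. Traveler owes €606.90 (running OOP €2,158.55).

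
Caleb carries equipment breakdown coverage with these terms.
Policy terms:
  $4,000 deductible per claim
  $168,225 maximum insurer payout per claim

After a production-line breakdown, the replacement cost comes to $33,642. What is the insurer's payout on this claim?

Subtract the deductible: $33,642 − $4,000 = $29,642.
$29,642 is within the $168,225 limit, so the insurer pays $29,642.

$29,642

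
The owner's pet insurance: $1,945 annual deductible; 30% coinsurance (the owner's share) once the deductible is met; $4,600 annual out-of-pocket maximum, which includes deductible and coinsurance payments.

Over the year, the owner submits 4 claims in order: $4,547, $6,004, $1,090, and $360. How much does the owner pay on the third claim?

Claim 1 ($4,547): $1,945 finishes the deductible; $2,602 goes to coinsurance; coinsurance $2,602 × 30% = $780.60. Owner owes $2,725.60 (running OOP $2,725.60).
Claim 2 ($6,004): deductible already satisfied, so owner's share is 30% × $6,004 = $1,801.20. Owner owes $1,801.20 (running OOP $4,526.80).
Claim 3 ($1,090): 30% coinsurance on $1,090 = $327. OOP would hit $4,853.80 > $4,600, so the cap limits the owner to $4,600 − $4,526.80 = $73.20.

$73.20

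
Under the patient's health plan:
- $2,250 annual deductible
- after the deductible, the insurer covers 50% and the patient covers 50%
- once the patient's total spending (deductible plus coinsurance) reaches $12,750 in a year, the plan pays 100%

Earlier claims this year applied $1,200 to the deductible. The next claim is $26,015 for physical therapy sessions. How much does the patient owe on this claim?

$11,550

Remaining deductible: $2,250 − $1,200 = $1,050.
That leaves $26,015 − $1,050 = $24,965 for coinsurance.
50% of $24,965 = $12,482.50 falls to the patient.
That puts the patient's cost at $1,050 + $12,482.50 = $13,532.50 before any cap.
That would bring total out-of-pocket to $14,732.50, past the $12,750 cap. The patient is capped at $12,750 − $1,200 = $11,550 on this claim.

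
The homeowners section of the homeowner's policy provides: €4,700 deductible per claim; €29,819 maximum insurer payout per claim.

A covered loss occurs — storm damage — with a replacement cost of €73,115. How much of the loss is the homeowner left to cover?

Subtract the deductible: €73,115 − €4,700 = €68,415.
Since €68,415 > €29,819, the payout is capped at €29,819.
Homeowner's share is the uncovered remainder: €73,115 − €29,819 = €43,296.

€43,296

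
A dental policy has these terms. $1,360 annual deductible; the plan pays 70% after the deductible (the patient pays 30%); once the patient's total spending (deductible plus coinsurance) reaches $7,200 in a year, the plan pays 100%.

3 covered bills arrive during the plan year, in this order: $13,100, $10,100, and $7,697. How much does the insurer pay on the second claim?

$7,782

Claim 1 ($13,100): deductible takes $1,360, $11,740 remains; patient's 30% is $3,522. Patient owes $4,882 (running OOP $4,882). Plan pays $13,100 − $4,882 = $8,218.
Claim 2 ($10,100): deductible met; 30% of $10,100 = $3,030. That would push OOP to $7,912, over the $7,200 cap, so patient pays $7,200 − $4,882 = $2,318. Plan pays $10,100 − $2,318 = $7,782.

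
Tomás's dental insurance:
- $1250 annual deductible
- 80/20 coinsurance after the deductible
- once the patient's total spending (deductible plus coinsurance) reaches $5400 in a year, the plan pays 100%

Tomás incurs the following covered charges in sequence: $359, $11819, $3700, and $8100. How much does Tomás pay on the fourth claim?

$1224.40

Bill 1, $359: all of it applies to the deductible. Cost to patient: $359. OOP to date $359.
Bill 2, $11819: $891 finishes the deductible; $10928 goes to coinsurance; 20% of $10928 = $2185.60. Patient pays $3076.60; OOP now $3435.60.
Bill 3, $3700: deductible met; 20% of $3700 = $740. Cost to patient: $740. OOP to date $4175.60.
Bill 4, $8100: deductible met; 20% of $8100 = $1620. That would push OOP to $5795.60, over the $5400 cap, so patient pays $5400 − $4175.60 = $1224.40.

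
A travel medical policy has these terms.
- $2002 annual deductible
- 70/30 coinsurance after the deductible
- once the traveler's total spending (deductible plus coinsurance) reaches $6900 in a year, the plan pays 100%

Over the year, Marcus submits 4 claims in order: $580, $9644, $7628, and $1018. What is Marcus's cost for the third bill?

$2288.40

Claim 1 — $580: fully absorbed by the deductible. Traveler owes $580 (running OOP $580).
Claim 2 — $9644: $1422 finishes the deductible; $8222 goes to coinsurance; traveler's 30% is $2466.60. Cost to traveler: $3888.60. OOP to date $4468.60.
Claim 3 — $7628: deductible already satisfied, so traveler's share is 30% × $7628 = $2288.40. Traveler owes $2288.40 (running OOP $6757).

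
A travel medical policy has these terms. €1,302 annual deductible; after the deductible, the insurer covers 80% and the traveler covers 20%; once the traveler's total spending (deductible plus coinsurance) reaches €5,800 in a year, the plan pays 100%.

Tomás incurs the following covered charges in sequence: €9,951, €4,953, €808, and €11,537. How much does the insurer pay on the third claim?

€646.40

Claim 1 — €9,951: €1,302 to deductible, leaving €8,649; traveler's 20% is €1,729.80. Traveler pays €3,031.80; OOP now €3,031.80. Plan pays €9,951 − €3,031.80 = €6,919.20.
Claim 2 — €4,953: deductible met; 20% of €4,953 = €990.60. Traveler pays €990.60; OOP now €4,022.40. Insurer: €4,953 − €990.60 = €3,962.40.
Claim 3 — €808: deductible met; 20% of €808 = €161.60. Traveler owes €161.60 (running OOP €4,184). Plan pays €808 − €161.60 = €646.40.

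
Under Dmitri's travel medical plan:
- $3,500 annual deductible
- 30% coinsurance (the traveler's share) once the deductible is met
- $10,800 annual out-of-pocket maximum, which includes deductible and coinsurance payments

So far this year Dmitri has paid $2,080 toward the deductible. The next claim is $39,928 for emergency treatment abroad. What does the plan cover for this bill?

$31,208

Deductible still to meet: $3,500 − $2,080 = $1,420.
The remaining $38,508 (= $39,928 − $1,420) moves to coinsurance.
Coinsurance: $38,508 × 30% = $11,552.40.
Traveler responsibility before any cap: $1,420 + $11,552.40 = $12,972.40.
That would bring total out-of-pocket to $15,052.40, past the $10,800 cap. The traveler is capped at $10,800 − $2,080 = $8,720 on this claim.
The insurer covers the remainder: $39,928 − $8,720 = $31,208.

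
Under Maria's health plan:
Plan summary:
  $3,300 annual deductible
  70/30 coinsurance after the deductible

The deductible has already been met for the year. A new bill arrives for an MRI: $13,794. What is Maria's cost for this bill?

$4,138.20

The deductible is already satisfied, so the full bill goes to coinsurance.
30% of $13,794 = $4,138.20 falls to the patient.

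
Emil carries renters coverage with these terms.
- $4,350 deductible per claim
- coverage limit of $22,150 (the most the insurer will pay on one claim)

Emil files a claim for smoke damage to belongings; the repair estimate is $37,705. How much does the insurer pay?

$22,150

Less the $4,350 deductible: $37,705 − $4,350 = $33,355.
The $22,150 per-incident cap binds; insurer pays $22,150.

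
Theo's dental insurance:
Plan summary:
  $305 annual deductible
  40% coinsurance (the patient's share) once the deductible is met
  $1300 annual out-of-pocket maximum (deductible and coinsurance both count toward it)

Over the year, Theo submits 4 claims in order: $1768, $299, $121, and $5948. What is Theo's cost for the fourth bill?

Claim 1 ($1768): $305 finishes the deductible; $1463 goes to coinsurance; patient's 40% is $585.20. Patient owes $890.20 (running OOP $890.20).
Claim 2 ($299): deductible already satisfied, so patient's share is 40% × $299 = $119.60. Cost to patient: $119.60. OOP to date $1009.80.
Claim 3 ($121): deductible already satisfied, so patient's share is 40% × $121 = $48.40. Patient owes $48.40 (running OOP $1058.20).
Claim 4 ($5948): deductible already satisfied, so patient's share is 40% × $5948 = $2379.20. OOP would hit $3437.40 > $1300, so the cap limits the patient to $1300 − $1058.20 = $241.80.

$241.80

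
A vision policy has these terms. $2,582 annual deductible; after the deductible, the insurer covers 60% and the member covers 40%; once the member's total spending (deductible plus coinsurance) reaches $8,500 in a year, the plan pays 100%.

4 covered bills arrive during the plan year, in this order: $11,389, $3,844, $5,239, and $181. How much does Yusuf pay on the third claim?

$857.60

Claim 1 — $11,389: $2,582 finishes the deductible; $8,807 goes to coinsurance; 40% of $8,807 = $3,522.80. Cost to member: $6,104.80. OOP to date $6,104.80.
Claim 2 — $3,844: deductible already satisfied, so member's share is 40% × $3,844 = $1,537.60. Cost to member: $1,537.60. OOP to date $7,642.40.
Claim 3 — $5,239: deductible met; 40% of $5,239 = $2,095.60. That would push OOP to $9,738, over the $8,500 cap, so member pays $8,500 − $7,642.40 = $857.60.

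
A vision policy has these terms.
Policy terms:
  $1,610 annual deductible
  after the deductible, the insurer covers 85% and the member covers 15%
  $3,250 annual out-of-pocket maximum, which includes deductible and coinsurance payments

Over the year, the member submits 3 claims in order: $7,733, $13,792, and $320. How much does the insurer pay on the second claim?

Bill 1, $7,733: $1,610 to deductible, leaving $6,123; member's 15% is $918.45. Member pays $2,528.45; OOP now $2,528.45. Insurer: $7,733 − $2,528.45 = $5,204.55.
Bill 2, $13,792: 15% coinsurance on $13,792 = $2,068.80. OOP would hit $4,597.25 > $3,250, so the cap limits the member to $3,250 − $2,528.45 = $721.55. Plan pays $13,792 − $721.55 = $13,070.45.

$13,070.45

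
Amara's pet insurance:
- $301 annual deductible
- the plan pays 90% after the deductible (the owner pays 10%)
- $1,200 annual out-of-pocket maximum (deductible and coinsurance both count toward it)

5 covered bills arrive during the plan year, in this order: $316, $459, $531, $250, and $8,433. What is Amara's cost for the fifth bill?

$773.50

Claim 1 — $316: deductible takes $301, $15 remains; owner's 10% is $1.50. Owner pays $302.50; OOP now $302.50.
Claim 2 — $459: deductible met; 10% of $459 = $45.90. Cost to owner: $45.90. OOP to date $348.40.
Claim 3 — $531: deductible already satisfied, so owner's share is 10% × $531 = $53.10. Owner owes $53.10 (running OOP $401.50).
Claim 4 — $250: deductible already satisfied, so owner's share is 10% × $250 = $25. Owner owes $25 (running OOP $426.50).
Claim 5 — $8,433: deductible already satisfied, so owner's share is 10% × $8,433 = $843.30. Adding that to $426.50 gives $1,269.80, past the $1,200 cap; owner pays only $1,200 − $426.50 = $773.50.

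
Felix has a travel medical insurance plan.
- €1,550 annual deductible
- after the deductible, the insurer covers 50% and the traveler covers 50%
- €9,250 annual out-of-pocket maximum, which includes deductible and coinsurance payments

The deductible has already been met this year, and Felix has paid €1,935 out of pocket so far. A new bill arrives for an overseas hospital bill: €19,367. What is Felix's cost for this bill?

€7,315

The deductible is already satisfied, so the full bill goes to coinsurance.
Coinsurance: €19,367 × 50% = €9,683.50.
Adding €9,683.50 to the €1,935 already spent would give €11,618.50, which exceeds the €9,250 cap; the traveler pays just €9,250 − €1,935 = €7,315.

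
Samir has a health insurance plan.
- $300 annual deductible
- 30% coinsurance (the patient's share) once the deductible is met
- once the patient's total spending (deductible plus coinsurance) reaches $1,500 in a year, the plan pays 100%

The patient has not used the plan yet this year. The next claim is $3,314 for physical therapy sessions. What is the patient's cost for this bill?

$1,204.20

The full $300 deductible is still open; $300 of this bill applies to it.
After the $300 deductible portion, $3,314 − $300 = $3,014 is subject to coinsurance.
30% of $3,014 = $904.20 falls to the patient.
Patient responsibility before any cap: $300 + $904.20 = $1,204.20.
Cumulative spending $0 + $1,204.20 = $1,204.20 stays under the $1,500 maximum.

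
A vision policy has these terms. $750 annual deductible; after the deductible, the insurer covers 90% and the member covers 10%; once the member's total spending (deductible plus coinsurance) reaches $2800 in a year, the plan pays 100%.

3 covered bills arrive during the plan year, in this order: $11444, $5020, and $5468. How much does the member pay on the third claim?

Claim 1 — $11444: $750 finishes the deductible; $10694 goes to coinsurance; member's 10% is $1069.40. Cost to member: $1819.40. OOP to date $1819.40.
Claim 2 — $5020: deductible met; 10% of $5020 = $502. Member pays $502; OOP now $2321.40.
Claim 3 — $5468: deductible already satisfied, so member's share is 10% × $5468 = $546.80. That would push OOP to $2868.20, over the $2800 cap, so member pays $2800 − $2321.40 = $478.60.

$478.60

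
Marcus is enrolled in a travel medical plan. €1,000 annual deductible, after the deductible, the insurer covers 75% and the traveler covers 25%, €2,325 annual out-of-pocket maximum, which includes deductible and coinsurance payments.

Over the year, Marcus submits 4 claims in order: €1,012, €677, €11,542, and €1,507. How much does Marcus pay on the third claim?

€1,152.75

Bill 1, €1,012: deductible takes €1,000, €12 remains; 25% of €12 = €3. Traveler owes €1,003 (running OOP €1,003).
Bill 2, €677: deductible met; 25% of €677 = €169.25. Cost to traveler: €169.25. OOP to date €1,172.25.
Bill 3, €11,542: deductible already satisfied, so traveler's share is 25% × €11,542 = €2,885.50. Adding that to €1,172.25 gives €4,057.75, past the €2,325 cap; traveler pays only €2,325 − €1,172.25 = €1,152.75.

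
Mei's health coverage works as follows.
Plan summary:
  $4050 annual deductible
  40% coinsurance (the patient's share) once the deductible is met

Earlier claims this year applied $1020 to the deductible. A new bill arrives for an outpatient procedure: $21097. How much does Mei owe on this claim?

$1020 of the $4050 deductible is already met, leaving $3030.
After the $3030 deductible portion, $21097 − $3030 = $18067 is subject to coinsurance.
Patient's 40% share of $18067 is $7226.80.
That puts the patient's cost at $3030 + $7226.80 = $10256.80.

$10256.80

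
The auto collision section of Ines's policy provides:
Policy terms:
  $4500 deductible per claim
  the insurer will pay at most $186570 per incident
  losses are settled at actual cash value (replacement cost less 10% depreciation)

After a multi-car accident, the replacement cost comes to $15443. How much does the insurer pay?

Actual cash value after 10% depreciation: $15443 × 90% = $13898.70.
Less the $4500 deductible: $13898.70 − $4500 = $9398.70.
$9398.70 ≤ $186570, so the limit doesn't bind; insurer pays $9398.70.

$9398.70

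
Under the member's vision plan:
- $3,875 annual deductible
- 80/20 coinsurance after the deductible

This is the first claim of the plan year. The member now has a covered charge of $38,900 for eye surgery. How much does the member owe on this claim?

$10,880

Nothing has been paid toward the $3,875 deductible, so the first $3,875 of this charge is applied there.
The remaining $35,025 (= $38,900 − $3,875) moves to coinsurance.
20% of $35,025 = $7,005 falls to the member.
Member responsibility: $3,875 + $7,005 = $10,880.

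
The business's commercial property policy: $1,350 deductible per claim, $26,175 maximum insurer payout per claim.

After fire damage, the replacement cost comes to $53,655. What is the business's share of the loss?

After the deductible, $53,655 − $1,350 = $52,305 remains.
The $26,175 per-incident cap binds; insurer pays $26,175.
Out of pocket: $53,655 − $26,175 = $27,480.

$27,480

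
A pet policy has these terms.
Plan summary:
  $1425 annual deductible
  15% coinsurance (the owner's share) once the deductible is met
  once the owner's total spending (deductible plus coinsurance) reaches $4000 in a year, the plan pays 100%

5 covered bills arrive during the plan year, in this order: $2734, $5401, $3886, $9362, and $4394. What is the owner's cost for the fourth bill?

$985.60

Claim 1 — $2734: $1425 finishes the deductible; $1309 goes to coinsurance; 15% of $1309 = $196.35. Owner pays $1621.35; OOP now $1621.35.
Claim 2 — $5401: deductible met; 15% of $5401 = $810.15. Owner owes $810.15 (running OOP $2431.50).
Claim 3 — $3886: deductible already satisfied, so owner's share is 15% × $3886 = $582.90. Owner owes $582.90 (running OOP $3014.40).
Claim 4 — $9362: deductible already satisfied, so owner's share is 15% × $9362 = $1404.30. Adding that to $3014.40 gives $4418.70, past the $4000 cap; owner pays only $4000 − $3014.40 = $985.60.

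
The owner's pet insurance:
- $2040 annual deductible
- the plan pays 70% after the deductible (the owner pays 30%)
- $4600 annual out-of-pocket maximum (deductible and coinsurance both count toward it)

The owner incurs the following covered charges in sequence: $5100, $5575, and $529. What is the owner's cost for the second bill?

Claim 1 ($5100): $2040 to deductible, leaving $3060; owner's 30% is $918. Owner owes $2958 (running OOP $2958).
Claim 2 ($5575): deductible met; 30% of $5575 = $1672.50. Adding that to $2958 gives $4630.50, past the $4600 cap; owner pays only $4600 − $2958 = $1642.

$1642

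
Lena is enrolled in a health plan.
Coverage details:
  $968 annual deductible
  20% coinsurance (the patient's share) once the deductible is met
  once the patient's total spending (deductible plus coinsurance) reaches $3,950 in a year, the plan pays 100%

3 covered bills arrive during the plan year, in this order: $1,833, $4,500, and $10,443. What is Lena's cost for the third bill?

Bill 1, $1,833: $968 to deductible, leaving $865; 20% of $865 = $173. Patient owes $1,141 (running OOP $1,141).
Bill 2, $4,500: deductible met; 20% of $4,500 = $900. Cost to patient: $900. OOP to date $2,041.
Bill 3, $10,443: deductible met; 20% of $10,443 = $2,088.60. OOP would hit $4,129.60 > $3,950, so the cap limits the patient to $3,950 − $2,041 = $1,909.

$1,909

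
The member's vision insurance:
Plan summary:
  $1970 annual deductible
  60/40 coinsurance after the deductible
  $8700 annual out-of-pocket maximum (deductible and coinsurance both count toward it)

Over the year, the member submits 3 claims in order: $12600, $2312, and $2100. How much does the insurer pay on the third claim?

$1260

Bill 1, $12600: $1970 finishes the deductible; $10630 goes to coinsurance; 40% of $10630 = $4252. Member pays $6222; OOP now $6222. Plan pays $12600 − $6222 = $6378.
Bill 2, $2312: deductible already satisfied, so member's share is 40% × $2312 = $924.80. Member owes $924.80 (running OOP $7146.80). Insurer: $2312 − $924.80 = $1387.20.
Bill 3, $2100: 40% coinsurance on $2100 = $840. Member owes $840 (running OOP $7986.80). Plan pays $2100 − $840 = $1260.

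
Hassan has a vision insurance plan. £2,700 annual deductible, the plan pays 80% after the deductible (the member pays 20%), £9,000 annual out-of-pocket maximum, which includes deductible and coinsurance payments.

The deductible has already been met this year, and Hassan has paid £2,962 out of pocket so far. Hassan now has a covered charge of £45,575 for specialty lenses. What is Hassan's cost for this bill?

With the deductible met, the entire £45,575 is subject to coinsurance.
20% of £45,575 = £9,115 falls to the member.
That would bring total out-of-pocket to £12,077, past the £9,000 cap. The member is capped at £9,000 − £2,962 = £6,038 on this claim.

£6,038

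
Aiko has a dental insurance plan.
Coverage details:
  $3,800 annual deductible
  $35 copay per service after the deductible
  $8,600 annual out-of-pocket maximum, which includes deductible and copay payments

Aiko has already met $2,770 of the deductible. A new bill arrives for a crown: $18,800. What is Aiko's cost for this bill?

Deductible still to meet: $3,800 − $2,770 = $1,030.
The remaining $17,770 (= $18,800 − $1,030) moves to the copay.
Copay on this service: $35.
So the patient owes $1,030 + $35 = $1,065 before any cap.
Total out-of-pocket so far would be $2,770 + $1,065 = $3,835, below the $8,600 cap — no reduction.

$1,065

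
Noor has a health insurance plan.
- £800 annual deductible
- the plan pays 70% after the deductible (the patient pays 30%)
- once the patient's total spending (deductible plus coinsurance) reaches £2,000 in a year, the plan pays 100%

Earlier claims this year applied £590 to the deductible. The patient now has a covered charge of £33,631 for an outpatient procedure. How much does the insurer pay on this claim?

Remaining deductible: £800 − £590 = £210.
The remaining £33,421 (= £33,631 − £210) moves to coinsurance.
Patient's 30% share of £33,421 is £10,026.30.
That puts the patient's cost at £210 + £10,026.30 = £10,236.30 before any cap.
Year-to-date out-of-pocket would reach £590 + £10,236.30 = £10,826.30, above the £2,000 maximum, so the patient pays only £2,000 − £590 = £1,410.
The plan picks up £33,631 − £1,410 = £32,221.

£32,221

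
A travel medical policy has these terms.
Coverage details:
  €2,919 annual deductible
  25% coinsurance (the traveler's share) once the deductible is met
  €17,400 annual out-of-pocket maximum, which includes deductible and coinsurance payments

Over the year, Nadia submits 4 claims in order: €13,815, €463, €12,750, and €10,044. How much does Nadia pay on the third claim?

Claim 1 — €13,815: €2,919 finishes the deductible; €10,896 goes to coinsurance; traveler's 25% is €2,724. Cost to traveler: €5,643. OOP to date €5,643.
Claim 2 — €463: deductible already satisfied, so traveler's share is 25% × €463 = €115.75. Traveler owes €115.75 (running OOP €5,758.75).
Claim 3 — €12,750: deductible met; 25% of €12,750 = €3,187.50. Traveler owes €3,187.50 (running OOP €8,946.25).

€3,187.50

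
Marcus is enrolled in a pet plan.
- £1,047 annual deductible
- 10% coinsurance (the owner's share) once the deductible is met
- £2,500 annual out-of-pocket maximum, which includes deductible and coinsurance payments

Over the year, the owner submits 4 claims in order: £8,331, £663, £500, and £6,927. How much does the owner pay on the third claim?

£50

#1 (£8,331): £1,047 finishes the deductible; £7,284 goes to coinsurance; owner's 10% is £728.40. Owner owes £1,775.40 (running OOP £1,775.40).
#2 (£663): 10% coinsurance on £663 = £66.30. Owner pays £66.30; OOP now £1,841.70.
#3 (£500): 10% coinsurance on £500 = £50. Owner pays £50; OOP now £1,891.70.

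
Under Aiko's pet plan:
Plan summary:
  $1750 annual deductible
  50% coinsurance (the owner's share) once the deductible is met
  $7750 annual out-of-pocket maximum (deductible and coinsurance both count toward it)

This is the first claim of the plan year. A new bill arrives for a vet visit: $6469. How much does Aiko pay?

Nothing has been paid toward the $1750 deductible, so the first $1750 of this charge is applied there.
The remaining $4719 (= $6469 − $1750) moves to coinsurance.
50% of $4719 = $2359.50 falls to the owner.
Owner responsibility before any cap: $1750 + $2359.50 = $4109.50.
Cumulative spending $0 + $4109.50 = $4109.50 stays under the $7750 maximum.

$4109.50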